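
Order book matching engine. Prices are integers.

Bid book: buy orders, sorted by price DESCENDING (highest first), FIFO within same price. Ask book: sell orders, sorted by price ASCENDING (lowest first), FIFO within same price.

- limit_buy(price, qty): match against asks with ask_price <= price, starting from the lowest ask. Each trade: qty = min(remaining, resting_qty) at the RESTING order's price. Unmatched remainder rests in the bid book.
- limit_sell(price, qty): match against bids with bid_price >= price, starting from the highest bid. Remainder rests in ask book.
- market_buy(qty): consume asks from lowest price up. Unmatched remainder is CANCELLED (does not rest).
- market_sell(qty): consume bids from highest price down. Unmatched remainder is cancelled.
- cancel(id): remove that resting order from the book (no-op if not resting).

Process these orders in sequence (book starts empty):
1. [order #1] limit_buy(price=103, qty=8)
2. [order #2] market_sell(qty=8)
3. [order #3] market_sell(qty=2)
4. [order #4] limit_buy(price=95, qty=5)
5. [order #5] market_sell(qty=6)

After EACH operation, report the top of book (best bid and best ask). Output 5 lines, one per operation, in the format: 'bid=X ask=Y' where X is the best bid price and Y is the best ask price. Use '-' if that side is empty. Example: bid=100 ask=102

Answer: bid=103 ask=-
bid=- ask=-
bid=- ask=-
bid=95 ask=-
bid=- ask=-

Derivation:
After op 1 [order #1] limit_buy(price=103, qty=8): fills=none; bids=[#1:8@103] asks=[-]
After op 2 [order #2] market_sell(qty=8): fills=#1x#2:8@103; bids=[-] asks=[-]
After op 3 [order #3] market_sell(qty=2): fills=none; bids=[-] asks=[-]
After op 4 [order #4] limit_buy(price=95, qty=5): fills=none; bids=[#4:5@95] asks=[-]
After op 5 [order #5] market_sell(qty=6): fills=#4x#5:5@95; bids=[-] asks=[-]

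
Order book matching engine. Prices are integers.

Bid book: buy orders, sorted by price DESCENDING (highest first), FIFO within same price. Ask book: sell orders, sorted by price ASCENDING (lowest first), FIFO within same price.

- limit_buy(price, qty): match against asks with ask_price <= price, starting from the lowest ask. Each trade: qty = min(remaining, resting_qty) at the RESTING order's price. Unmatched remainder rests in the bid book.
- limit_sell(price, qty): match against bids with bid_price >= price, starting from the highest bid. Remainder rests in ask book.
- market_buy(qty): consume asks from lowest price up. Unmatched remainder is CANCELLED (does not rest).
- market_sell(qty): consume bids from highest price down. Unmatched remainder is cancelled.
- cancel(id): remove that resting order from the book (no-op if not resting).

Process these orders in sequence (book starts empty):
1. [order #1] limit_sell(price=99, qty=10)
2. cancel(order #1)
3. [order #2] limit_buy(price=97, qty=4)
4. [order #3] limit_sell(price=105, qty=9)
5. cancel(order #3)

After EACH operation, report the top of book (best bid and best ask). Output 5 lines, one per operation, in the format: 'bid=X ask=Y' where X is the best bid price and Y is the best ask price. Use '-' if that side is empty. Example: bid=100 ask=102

Answer: bid=- ask=99
bid=- ask=-
bid=97 ask=-
bid=97 ask=105
bid=97 ask=-

Derivation:
After op 1 [order #1] limit_sell(price=99, qty=10): fills=none; bids=[-] asks=[#1:10@99]
After op 2 cancel(order #1): fills=none; bids=[-] asks=[-]
After op 3 [order #2] limit_buy(price=97, qty=4): fills=none; bids=[#2:4@97] asks=[-]
After op 4 [order #3] limit_sell(price=105, qty=9): fills=none; bids=[#2:4@97] asks=[#3:9@105]
After op 5 cancel(order #3): fills=none; bids=[#2:4@97] asks=[-]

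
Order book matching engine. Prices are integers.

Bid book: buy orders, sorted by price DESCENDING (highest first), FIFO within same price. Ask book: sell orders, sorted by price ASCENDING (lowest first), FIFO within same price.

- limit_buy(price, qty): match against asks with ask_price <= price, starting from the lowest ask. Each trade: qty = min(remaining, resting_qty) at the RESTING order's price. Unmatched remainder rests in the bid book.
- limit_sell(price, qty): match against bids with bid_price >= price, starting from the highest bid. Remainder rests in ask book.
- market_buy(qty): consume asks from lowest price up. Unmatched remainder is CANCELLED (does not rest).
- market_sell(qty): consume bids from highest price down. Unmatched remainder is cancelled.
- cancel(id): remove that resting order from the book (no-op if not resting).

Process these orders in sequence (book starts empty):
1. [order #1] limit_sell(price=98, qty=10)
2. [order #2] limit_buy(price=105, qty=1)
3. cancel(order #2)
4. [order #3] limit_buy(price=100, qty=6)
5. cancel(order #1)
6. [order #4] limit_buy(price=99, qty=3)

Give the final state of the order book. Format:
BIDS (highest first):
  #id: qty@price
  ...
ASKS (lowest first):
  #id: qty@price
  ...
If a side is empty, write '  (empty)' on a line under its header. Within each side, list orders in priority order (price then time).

Answer: BIDS (highest first):
  #4: 3@99
ASKS (lowest first):
  (empty)

Derivation:
After op 1 [order #1] limit_sell(price=98, qty=10): fills=none; bids=[-] asks=[#1:10@98]
After op 2 [order #2] limit_buy(price=105, qty=1): fills=#2x#1:1@98; bids=[-] asks=[#1:9@98]
After op 3 cancel(order #2): fills=none; bids=[-] asks=[#1:9@98]
After op 4 [order #3] limit_buy(price=100, qty=6): fills=#3x#1:6@98; bids=[-] asks=[#1:3@98]
After op 5 cancel(order #1): fills=none; bids=[-] asks=[-]
After op 6 [order #4] limit_buy(price=99, qty=3): fills=none; bids=[#4:3@99] asks=[-]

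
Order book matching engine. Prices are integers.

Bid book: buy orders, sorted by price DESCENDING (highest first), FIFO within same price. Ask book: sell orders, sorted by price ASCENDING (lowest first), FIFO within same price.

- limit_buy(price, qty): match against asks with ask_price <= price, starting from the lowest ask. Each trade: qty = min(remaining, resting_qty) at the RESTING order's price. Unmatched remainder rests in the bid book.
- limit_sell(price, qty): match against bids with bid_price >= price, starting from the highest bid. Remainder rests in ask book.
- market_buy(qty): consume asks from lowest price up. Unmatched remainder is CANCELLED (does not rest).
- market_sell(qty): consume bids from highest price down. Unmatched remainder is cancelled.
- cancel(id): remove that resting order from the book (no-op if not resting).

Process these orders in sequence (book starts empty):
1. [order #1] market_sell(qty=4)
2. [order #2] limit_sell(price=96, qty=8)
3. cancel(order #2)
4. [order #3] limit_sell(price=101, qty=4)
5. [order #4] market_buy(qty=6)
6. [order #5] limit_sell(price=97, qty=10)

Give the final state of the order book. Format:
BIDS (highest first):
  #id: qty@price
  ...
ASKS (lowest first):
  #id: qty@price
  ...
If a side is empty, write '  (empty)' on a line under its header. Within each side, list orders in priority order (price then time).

After op 1 [order #1] market_sell(qty=4): fills=none; bids=[-] asks=[-]
After op 2 [order #2] limit_sell(price=96, qty=8): fills=none; bids=[-] asks=[#2:8@96]
After op 3 cancel(order #2): fills=none; bids=[-] asks=[-]
After op 4 [order #3] limit_sell(price=101, qty=4): fills=none; bids=[-] asks=[#3:4@101]
After op 5 [order #4] market_buy(qty=6): fills=#4x#3:4@101; bids=[-] asks=[-]
After op 6 [order #5] limit_sell(price=97, qty=10): fills=none; bids=[-] asks=[#5:10@97]

Answer: BIDS (highest first):
  (empty)
ASKS (lowest first):
  #5: 10@97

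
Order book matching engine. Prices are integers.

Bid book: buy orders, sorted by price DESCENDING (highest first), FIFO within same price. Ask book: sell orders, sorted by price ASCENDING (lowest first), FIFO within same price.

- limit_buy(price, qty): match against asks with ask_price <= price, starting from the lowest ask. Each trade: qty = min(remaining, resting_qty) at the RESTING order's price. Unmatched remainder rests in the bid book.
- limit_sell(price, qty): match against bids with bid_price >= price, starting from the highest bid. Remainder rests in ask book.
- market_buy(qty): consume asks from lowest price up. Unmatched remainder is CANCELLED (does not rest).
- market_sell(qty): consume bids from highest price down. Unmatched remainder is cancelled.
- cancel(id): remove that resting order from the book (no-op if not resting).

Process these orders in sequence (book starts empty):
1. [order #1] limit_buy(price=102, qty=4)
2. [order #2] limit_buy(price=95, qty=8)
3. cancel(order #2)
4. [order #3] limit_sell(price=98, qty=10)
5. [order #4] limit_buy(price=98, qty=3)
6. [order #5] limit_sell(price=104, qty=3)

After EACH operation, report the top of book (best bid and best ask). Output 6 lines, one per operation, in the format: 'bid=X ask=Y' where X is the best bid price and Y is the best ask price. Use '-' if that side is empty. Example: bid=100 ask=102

After op 1 [order #1] limit_buy(price=102, qty=4): fills=none; bids=[#1:4@102] asks=[-]
After op 2 [order #2] limit_buy(price=95, qty=8): fills=none; bids=[#1:4@102 #2:8@95] asks=[-]
After op 3 cancel(order #2): fills=none; bids=[#1:4@102] asks=[-]
After op 4 [order #3] limit_sell(price=98, qty=10): fills=#1x#3:4@102; bids=[-] asks=[#3:6@98]
After op 5 [order #4] limit_buy(price=98, qty=3): fills=#4x#3:3@98; bids=[-] asks=[#3:3@98]
After op 6 [order #5] limit_sell(price=104, qty=3): fills=none; bids=[-] asks=[#3:3@98 #5:3@104]

Answer: bid=102 ask=-
bid=102 ask=-
bid=102 ask=-
bid=- ask=98
bid=- ask=98
bid=- ask=98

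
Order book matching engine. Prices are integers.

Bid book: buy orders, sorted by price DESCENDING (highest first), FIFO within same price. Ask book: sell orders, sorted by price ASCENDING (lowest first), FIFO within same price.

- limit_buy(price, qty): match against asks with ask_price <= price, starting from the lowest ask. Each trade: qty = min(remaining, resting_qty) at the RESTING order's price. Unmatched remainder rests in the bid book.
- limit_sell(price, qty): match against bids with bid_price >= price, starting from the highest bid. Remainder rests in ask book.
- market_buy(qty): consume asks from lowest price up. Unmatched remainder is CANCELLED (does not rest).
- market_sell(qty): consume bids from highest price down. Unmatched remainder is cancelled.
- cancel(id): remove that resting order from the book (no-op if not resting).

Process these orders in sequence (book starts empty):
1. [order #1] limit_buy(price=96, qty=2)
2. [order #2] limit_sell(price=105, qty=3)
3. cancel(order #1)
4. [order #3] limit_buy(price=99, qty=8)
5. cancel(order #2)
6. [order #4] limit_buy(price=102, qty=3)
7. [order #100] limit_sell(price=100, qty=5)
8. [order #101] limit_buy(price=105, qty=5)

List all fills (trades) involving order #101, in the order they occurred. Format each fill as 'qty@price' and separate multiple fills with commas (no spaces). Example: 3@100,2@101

Answer: 2@100

Derivation:
After op 1 [order #1] limit_buy(price=96, qty=2): fills=none; bids=[#1:2@96] asks=[-]
After op 2 [order #2] limit_sell(price=105, qty=3): fills=none; bids=[#1:2@96] asks=[#2:3@105]
After op 3 cancel(order #1): fills=none; bids=[-] asks=[#2:3@105]
After op 4 [order #3] limit_buy(price=99, qty=8): fills=none; bids=[#3:8@99] asks=[#2:3@105]
After op 5 cancel(order #2): fills=none; bids=[#3:8@99] asks=[-]
After op 6 [order #4] limit_buy(price=102, qty=3): fills=none; bids=[#4:3@102 #3:8@99] asks=[-]
After op 7 [order #100] limit_sell(price=100, qty=5): fills=#4x#100:3@102; bids=[#3:8@99] asks=[#100:2@100]
After op 8 [order #101] limit_buy(price=105, qty=5): fills=#101x#100:2@100; bids=[#101:3@105 #3:8@99] asks=[-]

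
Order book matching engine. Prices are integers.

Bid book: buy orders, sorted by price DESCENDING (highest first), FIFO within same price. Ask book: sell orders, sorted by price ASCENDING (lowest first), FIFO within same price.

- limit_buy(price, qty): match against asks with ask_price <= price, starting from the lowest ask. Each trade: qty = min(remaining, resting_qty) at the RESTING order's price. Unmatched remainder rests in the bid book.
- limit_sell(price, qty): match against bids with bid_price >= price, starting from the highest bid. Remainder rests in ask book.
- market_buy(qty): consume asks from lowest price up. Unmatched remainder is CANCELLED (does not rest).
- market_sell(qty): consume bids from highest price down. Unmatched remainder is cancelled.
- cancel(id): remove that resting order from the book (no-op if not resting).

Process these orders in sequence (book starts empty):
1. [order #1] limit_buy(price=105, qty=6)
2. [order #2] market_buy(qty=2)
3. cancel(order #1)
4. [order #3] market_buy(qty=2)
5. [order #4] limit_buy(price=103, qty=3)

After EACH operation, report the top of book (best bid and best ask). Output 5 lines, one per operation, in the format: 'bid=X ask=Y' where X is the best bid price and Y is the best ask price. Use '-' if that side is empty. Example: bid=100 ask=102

After op 1 [order #1] limit_buy(price=105, qty=6): fills=none; bids=[#1:6@105] asks=[-]
After op 2 [order #2] market_buy(qty=2): fills=none; bids=[#1:6@105] asks=[-]
After op 3 cancel(order #1): fills=none; bids=[-] asks=[-]
After op 4 [order #3] market_buy(qty=2): fills=none; bids=[-] asks=[-]
After op 5 [order #4] limit_buy(price=103, qty=3): fills=none; bids=[#4:3@103] asks=[-]

Answer: bid=105 ask=-
bid=105 ask=-
bid=- ask=-
bid=- ask=-
bid=103 ask=-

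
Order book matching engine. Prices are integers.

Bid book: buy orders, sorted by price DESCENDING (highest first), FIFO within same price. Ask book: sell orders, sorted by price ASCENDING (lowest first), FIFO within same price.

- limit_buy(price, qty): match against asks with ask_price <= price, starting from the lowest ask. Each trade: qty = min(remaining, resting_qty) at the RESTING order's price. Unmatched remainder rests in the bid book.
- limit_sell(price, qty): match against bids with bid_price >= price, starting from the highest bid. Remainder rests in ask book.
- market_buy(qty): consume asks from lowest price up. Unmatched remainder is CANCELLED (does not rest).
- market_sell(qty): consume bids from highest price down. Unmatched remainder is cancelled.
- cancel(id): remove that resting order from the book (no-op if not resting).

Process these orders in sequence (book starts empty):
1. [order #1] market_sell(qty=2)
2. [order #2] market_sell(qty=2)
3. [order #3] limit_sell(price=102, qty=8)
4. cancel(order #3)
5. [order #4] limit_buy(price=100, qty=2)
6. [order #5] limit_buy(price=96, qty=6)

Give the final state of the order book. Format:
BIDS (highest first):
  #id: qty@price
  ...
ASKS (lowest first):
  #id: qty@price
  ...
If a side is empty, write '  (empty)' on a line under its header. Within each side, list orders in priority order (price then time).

Answer: BIDS (highest first):
  #4: 2@100
  #5: 6@96
ASKS (lowest first):
  (empty)

Derivation:
After op 1 [order #1] market_sell(qty=2): fills=none; bids=[-] asks=[-]
After op 2 [order #2] market_sell(qty=2): fills=none; bids=[-] asks=[-]
After op 3 [order #3] limit_sell(price=102, qty=8): fills=none; bids=[-] asks=[#3:8@102]
After op 4 cancel(order #3): fills=none; bids=[-] asks=[-]
After op 5 [order #4] limit_buy(price=100, qty=2): fills=none; bids=[#4:2@100] asks=[-]
After op 6 [order #5] limit_buy(price=96, qty=6): fills=none; bids=[#4:2@100 #5:6@96] asks=[-]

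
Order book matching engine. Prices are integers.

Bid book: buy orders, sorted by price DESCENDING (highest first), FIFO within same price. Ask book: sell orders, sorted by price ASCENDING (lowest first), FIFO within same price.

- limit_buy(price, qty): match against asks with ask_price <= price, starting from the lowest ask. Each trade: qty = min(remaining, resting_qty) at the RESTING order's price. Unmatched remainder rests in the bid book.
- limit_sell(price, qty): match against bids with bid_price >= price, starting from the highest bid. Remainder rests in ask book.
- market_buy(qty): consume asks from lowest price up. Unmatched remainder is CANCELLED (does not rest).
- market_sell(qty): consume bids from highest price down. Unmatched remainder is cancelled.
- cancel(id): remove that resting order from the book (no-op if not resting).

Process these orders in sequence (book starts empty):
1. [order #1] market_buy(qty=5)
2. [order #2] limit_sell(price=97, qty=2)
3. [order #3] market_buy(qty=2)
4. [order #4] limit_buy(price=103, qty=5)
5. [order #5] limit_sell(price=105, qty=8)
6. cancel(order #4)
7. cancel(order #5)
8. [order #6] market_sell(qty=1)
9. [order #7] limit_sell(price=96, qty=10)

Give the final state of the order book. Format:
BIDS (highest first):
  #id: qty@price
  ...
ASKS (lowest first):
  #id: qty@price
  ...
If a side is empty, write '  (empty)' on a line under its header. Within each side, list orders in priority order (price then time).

After op 1 [order #1] market_buy(qty=5): fills=none; bids=[-] asks=[-]
After op 2 [order #2] limit_sell(price=97, qty=2): fills=none; bids=[-] asks=[#2:2@97]
After op 3 [order #3] market_buy(qty=2): fills=#3x#2:2@97; bids=[-] asks=[-]
After op 4 [order #4] limit_buy(price=103, qty=5): fills=none; bids=[#4:5@103] asks=[-]
After op 5 [order #5] limit_sell(price=105, qty=8): fills=none; bids=[#4:5@103] asks=[#5:8@105]
After op 6 cancel(order #4): fills=none; bids=[-] asks=[#5:8@105]
After op 7 cancel(order #5): fills=none; bids=[-] asks=[-]
After op 8 [order #6] market_sell(qty=1): fills=none; bids=[-] asks=[-]
After op 9 [order #7] limit_sell(price=96, qty=10): fills=none; bids=[-] asks=[#7:10@96]

Answer: BIDS (highest first):
  (empty)
ASKS (lowest first):
  #7: 10@96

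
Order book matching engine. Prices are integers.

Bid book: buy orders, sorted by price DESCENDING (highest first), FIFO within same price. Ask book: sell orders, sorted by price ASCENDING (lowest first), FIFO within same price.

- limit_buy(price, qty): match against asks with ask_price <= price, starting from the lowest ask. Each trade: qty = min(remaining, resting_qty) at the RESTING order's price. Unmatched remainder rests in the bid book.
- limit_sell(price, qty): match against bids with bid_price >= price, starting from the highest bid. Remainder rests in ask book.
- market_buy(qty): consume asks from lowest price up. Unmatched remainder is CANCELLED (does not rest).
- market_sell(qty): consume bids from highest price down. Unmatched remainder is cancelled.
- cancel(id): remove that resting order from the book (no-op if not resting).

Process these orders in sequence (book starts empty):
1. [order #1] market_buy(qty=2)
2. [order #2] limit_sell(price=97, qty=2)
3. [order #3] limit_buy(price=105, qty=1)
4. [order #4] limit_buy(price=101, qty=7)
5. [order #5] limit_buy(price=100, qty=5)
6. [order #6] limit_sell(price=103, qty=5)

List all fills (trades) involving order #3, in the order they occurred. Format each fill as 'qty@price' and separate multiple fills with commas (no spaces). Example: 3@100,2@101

After op 1 [order #1] market_buy(qty=2): fills=none; bids=[-] asks=[-]
After op 2 [order #2] limit_sell(price=97, qty=2): fills=none; bids=[-] asks=[#2:2@97]
After op 3 [order #3] limit_buy(price=105, qty=1): fills=#3x#2:1@97; bids=[-] asks=[#2:1@97]
After op 4 [order #4] limit_buy(price=101, qty=7): fills=#4x#2:1@97; bids=[#4:6@101] asks=[-]
After op 5 [order #5] limit_buy(price=100, qty=5): fills=none; bids=[#4:6@101 #5:5@100] asks=[-]
After op 6 [order #6] limit_sell(price=103, qty=5): fills=none; bids=[#4:6@101 #5:5@100] asks=[#6:5@103]

Answer: 1@97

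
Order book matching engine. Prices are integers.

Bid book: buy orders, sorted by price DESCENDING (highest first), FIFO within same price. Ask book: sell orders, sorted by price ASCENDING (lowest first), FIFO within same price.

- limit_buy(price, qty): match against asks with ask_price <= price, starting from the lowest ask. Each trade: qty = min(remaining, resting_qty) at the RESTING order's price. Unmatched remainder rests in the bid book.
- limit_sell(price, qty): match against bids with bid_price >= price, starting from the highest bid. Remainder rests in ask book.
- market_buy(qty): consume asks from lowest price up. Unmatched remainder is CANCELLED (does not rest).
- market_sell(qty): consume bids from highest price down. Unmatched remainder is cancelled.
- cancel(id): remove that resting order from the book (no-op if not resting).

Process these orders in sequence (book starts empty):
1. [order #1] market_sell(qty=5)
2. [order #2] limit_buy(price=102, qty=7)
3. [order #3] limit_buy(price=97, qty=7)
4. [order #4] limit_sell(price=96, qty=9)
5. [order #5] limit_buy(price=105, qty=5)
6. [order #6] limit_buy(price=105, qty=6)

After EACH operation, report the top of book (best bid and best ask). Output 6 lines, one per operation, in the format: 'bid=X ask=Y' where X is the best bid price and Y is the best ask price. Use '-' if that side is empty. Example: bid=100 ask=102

After op 1 [order #1] market_sell(qty=5): fills=none; bids=[-] asks=[-]
After op 2 [order #2] limit_buy(price=102, qty=7): fills=none; bids=[#2:7@102] asks=[-]
After op 3 [order #3] limit_buy(price=97, qty=7): fills=none; bids=[#2:7@102 #3:7@97] asks=[-]
After op 4 [order #4] limit_sell(price=96, qty=9): fills=#2x#4:7@102 #3x#4:2@97; bids=[#3:5@97] asks=[-]
After op 5 [order #5] limit_buy(price=105, qty=5): fills=none; bids=[#5:5@105 #3:5@97] asks=[-]
After op 6 [order #6] limit_buy(price=105, qty=6): fills=none; bids=[#5:5@105 #6:6@105 #3:5@97] asks=[-]

Answer: bid=- ask=-
bid=102 ask=-
bid=102 ask=-
bid=97 ask=-
bid=105 ask=-
bid=105 ask=-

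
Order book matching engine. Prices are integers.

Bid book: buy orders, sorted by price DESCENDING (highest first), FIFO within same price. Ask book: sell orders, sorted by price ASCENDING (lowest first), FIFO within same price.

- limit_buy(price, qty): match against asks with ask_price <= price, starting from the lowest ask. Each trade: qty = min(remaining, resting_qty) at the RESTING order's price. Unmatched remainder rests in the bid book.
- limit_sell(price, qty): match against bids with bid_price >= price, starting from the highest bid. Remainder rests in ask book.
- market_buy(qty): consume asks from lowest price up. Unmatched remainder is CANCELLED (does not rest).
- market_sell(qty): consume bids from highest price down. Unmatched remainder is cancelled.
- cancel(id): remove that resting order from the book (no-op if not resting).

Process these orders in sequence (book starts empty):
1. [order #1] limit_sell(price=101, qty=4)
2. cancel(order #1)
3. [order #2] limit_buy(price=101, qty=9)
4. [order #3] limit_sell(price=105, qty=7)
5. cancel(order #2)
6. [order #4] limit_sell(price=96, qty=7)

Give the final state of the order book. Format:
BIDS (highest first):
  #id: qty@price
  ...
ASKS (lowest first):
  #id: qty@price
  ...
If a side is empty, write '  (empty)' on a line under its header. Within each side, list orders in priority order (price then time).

After op 1 [order #1] limit_sell(price=101, qty=4): fills=none; bids=[-] asks=[#1:4@101]
After op 2 cancel(order #1): fills=none; bids=[-] asks=[-]
After op 3 [order #2] limit_buy(price=101, qty=9): fills=none; bids=[#2:9@101] asks=[-]
After op 4 [order #3] limit_sell(price=105, qty=7): fills=none; bids=[#2:9@101] asks=[#3:7@105]
After op 5 cancel(order #2): fills=none; bids=[-] asks=[#3:7@105]
After op 6 [order #4] limit_sell(price=96, qty=7): fills=none; bids=[-] asks=[#4:7@96 #3:7@105]

Answer: BIDS (highest first):
  (empty)
ASKS (lowest first):
  #4: 7@96
  #3: 7@105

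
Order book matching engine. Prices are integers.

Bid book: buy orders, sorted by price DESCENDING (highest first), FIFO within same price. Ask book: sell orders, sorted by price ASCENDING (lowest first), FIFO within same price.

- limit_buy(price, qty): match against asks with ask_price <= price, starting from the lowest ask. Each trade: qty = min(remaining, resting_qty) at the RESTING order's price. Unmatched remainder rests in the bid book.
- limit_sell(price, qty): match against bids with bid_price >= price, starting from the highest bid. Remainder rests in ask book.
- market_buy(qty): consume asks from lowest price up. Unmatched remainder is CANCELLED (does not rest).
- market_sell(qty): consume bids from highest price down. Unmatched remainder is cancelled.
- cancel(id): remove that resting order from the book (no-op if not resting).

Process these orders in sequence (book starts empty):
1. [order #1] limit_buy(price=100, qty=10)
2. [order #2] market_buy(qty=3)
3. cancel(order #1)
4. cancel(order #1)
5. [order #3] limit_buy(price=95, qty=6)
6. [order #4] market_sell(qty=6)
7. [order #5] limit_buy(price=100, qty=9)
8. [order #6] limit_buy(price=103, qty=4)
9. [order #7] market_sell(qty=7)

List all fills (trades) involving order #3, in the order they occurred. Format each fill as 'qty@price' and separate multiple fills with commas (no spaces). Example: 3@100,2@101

Answer: 6@95

Derivation:
After op 1 [order #1] limit_buy(price=100, qty=10): fills=none; bids=[#1:10@100] asks=[-]
After op 2 [order #2] market_buy(qty=3): fills=none; bids=[#1:10@100] asks=[-]
After op 3 cancel(order #1): fills=none; bids=[-] asks=[-]
After op 4 cancel(order #1): fills=none; bids=[-] asks=[-]
After op 5 [order #3] limit_buy(price=95, qty=6): fills=none; bids=[#3:6@95] asks=[-]
After op 6 [order #4] market_sell(qty=6): fills=#3x#4:6@95; bids=[-] asks=[-]
After op 7 [order #5] limit_buy(price=100, qty=9): fills=none; bids=[#5:9@100] asks=[-]
After op 8 [order #6] limit_buy(price=103, qty=4): fills=none; bids=[#6:4@103 #5:9@100] asks=[-]
After op 9 [order #7] market_sell(qty=7): fills=#6x#7:4@103 #5x#7:3@100; bids=[#5:6@100] asks=[-]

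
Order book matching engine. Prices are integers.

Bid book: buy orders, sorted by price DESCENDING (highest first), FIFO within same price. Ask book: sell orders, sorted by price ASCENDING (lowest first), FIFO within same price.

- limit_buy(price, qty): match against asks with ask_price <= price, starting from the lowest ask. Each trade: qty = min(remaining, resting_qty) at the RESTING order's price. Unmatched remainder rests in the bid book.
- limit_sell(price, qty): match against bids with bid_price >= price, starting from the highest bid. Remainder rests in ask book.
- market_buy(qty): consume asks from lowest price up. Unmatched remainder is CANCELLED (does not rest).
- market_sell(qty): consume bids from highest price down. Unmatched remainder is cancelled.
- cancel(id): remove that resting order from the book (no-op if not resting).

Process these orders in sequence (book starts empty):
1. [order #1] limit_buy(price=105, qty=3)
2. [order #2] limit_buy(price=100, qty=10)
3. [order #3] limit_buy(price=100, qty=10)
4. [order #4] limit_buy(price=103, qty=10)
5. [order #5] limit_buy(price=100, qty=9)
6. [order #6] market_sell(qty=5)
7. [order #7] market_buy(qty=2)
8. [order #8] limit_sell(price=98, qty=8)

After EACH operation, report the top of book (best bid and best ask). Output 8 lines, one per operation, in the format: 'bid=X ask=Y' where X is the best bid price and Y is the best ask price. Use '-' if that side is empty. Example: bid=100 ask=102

After op 1 [order #1] limit_buy(price=105, qty=3): fills=none; bids=[#1:3@105] asks=[-]
After op 2 [order #2] limit_buy(price=100, qty=10): fills=none; bids=[#1:3@105 #2:10@100] asks=[-]
After op 3 [order #3] limit_buy(price=100, qty=10): fills=none; bids=[#1:3@105 #2:10@100 #3:10@100] asks=[-]
After op 4 [order #4] limit_buy(price=103, qty=10): fills=none; bids=[#1:3@105 #4:10@103 #2:10@100 #3:10@100] asks=[-]
After op 5 [order #5] limit_buy(price=100, qty=9): fills=none; bids=[#1:3@105 #4:10@103 #2:10@100 #3:10@100 #5:9@100] asks=[-]
After op 6 [order #6] market_sell(qty=5): fills=#1x#6:3@105 #4x#6:2@103; bids=[#4:8@103 #2:10@100 #3:10@100 #5:9@100] asks=[-]
After op 7 [order #7] market_buy(qty=2): fills=none; bids=[#4:8@103 #2:10@100 #3:10@100 #5:9@100] asks=[-]
After op 8 [order #8] limit_sell(price=98, qty=8): fills=#4x#8:8@103; bids=[#2:10@100 #3:10@100 #5:9@100] asks=[-]

Answer: bid=105 ask=-
bid=105 ask=-
bid=105 ask=-
bid=105 ask=-
bid=105 ask=-
bid=103 ask=-
bid=103 ask=-
bid=100 ask=-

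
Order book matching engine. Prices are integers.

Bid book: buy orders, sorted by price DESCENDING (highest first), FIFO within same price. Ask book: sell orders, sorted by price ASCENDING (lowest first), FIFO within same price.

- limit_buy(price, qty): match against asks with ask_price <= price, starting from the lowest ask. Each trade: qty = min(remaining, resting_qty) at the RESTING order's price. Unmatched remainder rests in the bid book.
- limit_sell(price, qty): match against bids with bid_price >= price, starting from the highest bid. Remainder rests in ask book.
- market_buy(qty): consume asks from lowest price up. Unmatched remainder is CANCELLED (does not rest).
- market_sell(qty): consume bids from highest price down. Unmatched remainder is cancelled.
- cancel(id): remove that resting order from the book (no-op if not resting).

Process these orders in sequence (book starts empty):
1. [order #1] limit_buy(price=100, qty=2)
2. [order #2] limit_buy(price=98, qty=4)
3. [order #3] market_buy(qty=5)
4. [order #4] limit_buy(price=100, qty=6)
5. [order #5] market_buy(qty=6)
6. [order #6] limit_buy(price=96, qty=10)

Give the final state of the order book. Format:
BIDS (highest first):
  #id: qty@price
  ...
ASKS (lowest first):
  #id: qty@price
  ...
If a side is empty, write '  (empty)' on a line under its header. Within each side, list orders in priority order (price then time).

After op 1 [order #1] limit_buy(price=100, qty=2): fills=none; bids=[#1:2@100] asks=[-]
After op 2 [order #2] limit_buy(price=98, qty=4): fills=none; bids=[#1:2@100 #2:4@98] asks=[-]
After op 3 [order #3] market_buy(qty=5): fills=none; bids=[#1:2@100 #2:4@98] asks=[-]
After op 4 [order #4] limit_buy(price=100, qty=6): fills=none; bids=[#1:2@100 #4:6@100 #2:4@98] asks=[-]
After op 5 [order #5] market_buy(qty=6): fills=none; bids=[#1:2@100 #4:6@100 #2:4@98] asks=[-]
After op 6 [order #6] limit_buy(price=96, qty=10): fills=none; bids=[#1:2@100 #4:6@100 #2:4@98 #6:10@96] asks=[-]

Answer: BIDS (highest first):
  #1: 2@100
  #4: 6@100
  #2: 4@98
  #6: 10@96
ASKS (lowest first):
  (empty)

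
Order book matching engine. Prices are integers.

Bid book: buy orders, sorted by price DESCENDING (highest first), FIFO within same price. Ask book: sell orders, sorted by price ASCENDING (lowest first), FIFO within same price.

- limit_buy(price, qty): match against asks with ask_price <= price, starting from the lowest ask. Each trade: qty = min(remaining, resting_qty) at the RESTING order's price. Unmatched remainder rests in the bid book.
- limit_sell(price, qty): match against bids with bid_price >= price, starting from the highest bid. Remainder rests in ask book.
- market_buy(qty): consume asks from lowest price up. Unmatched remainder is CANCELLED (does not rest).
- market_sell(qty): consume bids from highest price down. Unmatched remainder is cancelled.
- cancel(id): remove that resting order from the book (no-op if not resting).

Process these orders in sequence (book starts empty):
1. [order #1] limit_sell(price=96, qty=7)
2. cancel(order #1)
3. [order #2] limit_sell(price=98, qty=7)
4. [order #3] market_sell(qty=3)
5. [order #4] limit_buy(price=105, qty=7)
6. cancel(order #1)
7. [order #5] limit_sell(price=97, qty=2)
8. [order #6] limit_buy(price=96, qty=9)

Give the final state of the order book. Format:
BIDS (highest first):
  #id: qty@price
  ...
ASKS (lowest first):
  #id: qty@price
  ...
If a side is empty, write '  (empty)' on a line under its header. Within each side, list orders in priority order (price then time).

Answer: BIDS (highest first):
  #6: 9@96
ASKS (lowest first):
  #5: 2@97

Derivation:
After op 1 [order #1] limit_sell(price=96, qty=7): fills=none; bids=[-] asks=[#1:7@96]
After op 2 cancel(order #1): fills=none; bids=[-] asks=[-]
After op 3 [order #2] limit_sell(price=98, qty=7): fills=none; bids=[-] asks=[#2:7@98]
After op 4 [order #3] market_sell(qty=3): fills=none; bids=[-] asks=[#2:7@98]
After op 5 [order #4] limit_buy(price=105, qty=7): fills=#4x#2:7@98; bids=[-] asks=[-]
After op 6 cancel(order #1): fills=none; bids=[-] asks=[-]
After op 7 [order #5] limit_sell(price=97, qty=2): fills=none; bids=[-] asks=[#5:2@97]
After op 8 [order #6] limit_buy(price=96, qty=9): fills=none; bids=[#6:9@96] asks=[#5:2@97]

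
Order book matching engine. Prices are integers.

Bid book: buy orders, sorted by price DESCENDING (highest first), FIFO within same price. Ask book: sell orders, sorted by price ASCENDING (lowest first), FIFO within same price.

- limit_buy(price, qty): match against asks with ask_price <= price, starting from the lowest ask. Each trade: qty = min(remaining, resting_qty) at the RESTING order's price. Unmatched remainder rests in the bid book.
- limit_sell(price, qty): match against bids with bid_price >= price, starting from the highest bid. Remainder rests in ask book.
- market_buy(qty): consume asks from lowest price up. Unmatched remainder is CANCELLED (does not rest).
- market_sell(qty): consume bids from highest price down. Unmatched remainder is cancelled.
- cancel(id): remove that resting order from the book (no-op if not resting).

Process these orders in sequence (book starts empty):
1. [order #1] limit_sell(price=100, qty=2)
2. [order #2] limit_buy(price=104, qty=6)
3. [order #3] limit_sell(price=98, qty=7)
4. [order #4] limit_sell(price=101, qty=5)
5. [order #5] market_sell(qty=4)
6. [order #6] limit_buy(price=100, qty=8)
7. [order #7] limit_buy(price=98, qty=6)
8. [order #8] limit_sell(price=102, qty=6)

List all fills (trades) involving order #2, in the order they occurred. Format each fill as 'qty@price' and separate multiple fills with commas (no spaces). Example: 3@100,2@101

Answer: 2@100,4@104

Derivation:
After op 1 [order #1] limit_sell(price=100, qty=2): fills=none; bids=[-] asks=[#1:2@100]
After op 2 [order #2] limit_buy(price=104, qty=6): fills=#2x#1:2@100; bids=[#2:4@104] asks=[-]
After op 3 [order #3] limit_sell(price=98, qty=7): fills=#2x#3:4@104; bids=[-] asks=[#3:3@98]
After op 4 [order #4] limit_sell(price=101, qty=5): fills=none; bids=[-] asks=[#3:3@98 #4:5@101]
After op 5 [order #5] market_sell(qty=4): fills=none; bids=[-] asks=[#3:3@98 #4:5@101]
After op 6 [order #6] limit_buy(price=100, qty=8): fills=#6x#3:3@98; bids=[#6:5@100] asks=[#4:5@101]
After op 7 [order #7] limit_buy(price=98, qty=6): fills=none; bids=[#6:5@100 #7:6@98] asks=[#4:5@101]
After op 8 [order #8] limit_sell(price=102, qty=6): fills=none; bids=[#6:5@100 #7:6@98] asks=[#4:5@101 #8:6@102]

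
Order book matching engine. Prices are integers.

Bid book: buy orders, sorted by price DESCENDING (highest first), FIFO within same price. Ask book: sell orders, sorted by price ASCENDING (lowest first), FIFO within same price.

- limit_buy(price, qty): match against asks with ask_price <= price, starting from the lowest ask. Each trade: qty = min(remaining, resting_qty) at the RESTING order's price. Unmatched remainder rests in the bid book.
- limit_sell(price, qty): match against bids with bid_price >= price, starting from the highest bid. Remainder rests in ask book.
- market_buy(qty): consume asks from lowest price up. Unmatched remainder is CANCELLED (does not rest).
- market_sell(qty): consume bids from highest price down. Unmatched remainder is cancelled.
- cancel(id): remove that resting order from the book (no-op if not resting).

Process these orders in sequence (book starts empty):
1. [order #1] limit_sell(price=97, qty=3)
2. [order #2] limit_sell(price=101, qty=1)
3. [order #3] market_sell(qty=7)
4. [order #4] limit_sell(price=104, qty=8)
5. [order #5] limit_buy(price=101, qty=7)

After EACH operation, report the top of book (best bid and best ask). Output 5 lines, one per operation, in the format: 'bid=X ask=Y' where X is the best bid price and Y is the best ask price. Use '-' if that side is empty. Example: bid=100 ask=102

After op 1 [order #1] limit_sell(price=97, qty=3): fills=none; bids=[-] asks=[#1:3@97]
After op 2 [order #2] limit_sell(price=101, qty=1): fills=none; bids=[-] asks=[#1:3@97 #2:1@101]
After op 3 [order #3] market_sell(qty=7): fills=none; bids=[-] asks=[#1:3@97 #2:1@101]
After op 4 [order #4] limit_sell(price=104, qty=8): fills=none; bids=[-] asks=[#1:3@97 #2:1@101 #4:8@104]
After op 5 [order #5] limit_buy(price=101, qty=7): fills=#5x#1:3@97 #5x#2:1@101; bids=[#5:3@101] asks=[#4:8@104]

Answer: bid=- ask=97
bid=- ask=97
bid=- ask=97
bid=- ask=97
bid=101 ask=104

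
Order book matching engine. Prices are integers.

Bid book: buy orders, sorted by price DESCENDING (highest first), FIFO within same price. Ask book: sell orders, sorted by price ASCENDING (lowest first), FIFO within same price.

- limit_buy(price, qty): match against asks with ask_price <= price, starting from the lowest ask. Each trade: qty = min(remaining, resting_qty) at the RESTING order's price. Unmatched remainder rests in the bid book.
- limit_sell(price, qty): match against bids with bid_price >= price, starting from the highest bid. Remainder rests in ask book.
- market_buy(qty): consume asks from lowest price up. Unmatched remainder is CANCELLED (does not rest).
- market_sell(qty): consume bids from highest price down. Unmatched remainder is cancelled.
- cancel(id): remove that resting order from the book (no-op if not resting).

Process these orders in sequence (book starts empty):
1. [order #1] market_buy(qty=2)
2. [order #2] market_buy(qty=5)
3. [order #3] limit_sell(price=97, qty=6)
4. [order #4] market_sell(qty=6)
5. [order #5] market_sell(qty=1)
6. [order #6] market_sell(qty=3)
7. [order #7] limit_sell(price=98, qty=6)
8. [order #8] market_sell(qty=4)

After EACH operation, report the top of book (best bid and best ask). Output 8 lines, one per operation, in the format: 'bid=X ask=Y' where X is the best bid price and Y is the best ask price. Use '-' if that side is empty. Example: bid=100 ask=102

Answer: bid=- ask=-
bid=- ask=-
bid=- ask=97
bid=- ask=97
bid=- ask=97
bid=- ask=97
bid=- ask=97
bid=- ask=97

Derivation:
After op 1 [order #1] market_buy(qty=2): fills=none; bids=[-] asks=[-]
After op 2 [order #2] market_buy(qty=5): fills=none; bids=[-] asks=[-]
After op 3 [order #3] limit_sell(price=97, qty=6): fills=none; bids=[-] asks=[#3:6@97]
After op 4 [order #4] market_sell(qty=6): fills=none; bids=[-] asks=[#3:6@97]
After op 5 [order #5] market_sell(qty=1): fills=none; bids=[-] asks=[#3:6@97]
After op 6 [order #6] market_sell(qty=3): fills=none; bids=[-] asks=[#3:6@97]
After op 7 [order #7] limit_sell(price=98, qty=6): fills=none; bids=[-] asks=[#3:6@97 #7:6@98]
After op 8 [order #8] market_sell(qty=4): fills=none; bids=[-] asks=[#3:6@97 #7:6@98]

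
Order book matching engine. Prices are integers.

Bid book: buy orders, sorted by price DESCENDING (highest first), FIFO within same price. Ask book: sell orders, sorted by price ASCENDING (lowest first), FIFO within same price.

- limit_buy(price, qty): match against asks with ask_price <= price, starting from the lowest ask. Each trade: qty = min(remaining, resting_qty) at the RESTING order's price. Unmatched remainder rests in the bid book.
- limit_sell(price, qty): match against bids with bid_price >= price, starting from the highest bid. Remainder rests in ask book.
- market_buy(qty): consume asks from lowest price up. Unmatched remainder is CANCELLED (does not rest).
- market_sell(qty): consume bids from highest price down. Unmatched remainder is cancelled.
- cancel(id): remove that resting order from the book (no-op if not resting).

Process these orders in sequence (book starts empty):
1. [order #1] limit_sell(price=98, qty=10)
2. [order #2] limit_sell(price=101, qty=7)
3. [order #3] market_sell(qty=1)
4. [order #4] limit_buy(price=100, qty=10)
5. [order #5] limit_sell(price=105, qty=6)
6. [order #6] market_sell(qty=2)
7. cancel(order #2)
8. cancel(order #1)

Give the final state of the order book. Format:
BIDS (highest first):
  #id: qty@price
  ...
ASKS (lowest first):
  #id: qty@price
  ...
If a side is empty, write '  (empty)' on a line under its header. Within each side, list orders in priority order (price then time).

After op 1 [order #1] limit_sell(price=98, qty=10): fills=none; bids=[-] asks=[#1:10@98]
After op 2 [order #2] limit_sell(price=101, qty=7): fills=none; bids=[-] asks=[#1:10@98 #2:7@101]
After op 3 [order #3] market_sell(qty=1): fills=none; bids=[-] asks=[#1:10@98 #2:7@101]
After op 4 [order #4] limit_buy(price=100, qty=10): fills=#4x#1:10@98; bids=[-] asks=[#2:7@101]
After op 5 [order #5] limit_sell(price=105, qty=6): fills=none; bids=[-] asks=[#2:7@101 #5:6@105]
After op 6 [order #6] market_sell(qty=2): fills=none; bids=[-] asks=[#2:7@101 #5:6@105]
After op 7 cancel(order #2): fills=none; bids=[-] asks=[#5:6@105]
After op 8 cancel(order #1): fills=none; bids=[-] asks=[#5:6@105]

Answer: BIDS (highest first):
  (empty)
ASKS (lowest first):
  #5: 6@105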